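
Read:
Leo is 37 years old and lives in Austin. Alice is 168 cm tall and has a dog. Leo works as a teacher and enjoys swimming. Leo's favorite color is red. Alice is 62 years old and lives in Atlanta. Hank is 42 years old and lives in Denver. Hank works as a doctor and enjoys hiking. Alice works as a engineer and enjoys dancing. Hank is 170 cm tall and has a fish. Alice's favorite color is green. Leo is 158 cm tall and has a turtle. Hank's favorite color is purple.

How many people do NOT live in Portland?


Not in Portland: 3

3


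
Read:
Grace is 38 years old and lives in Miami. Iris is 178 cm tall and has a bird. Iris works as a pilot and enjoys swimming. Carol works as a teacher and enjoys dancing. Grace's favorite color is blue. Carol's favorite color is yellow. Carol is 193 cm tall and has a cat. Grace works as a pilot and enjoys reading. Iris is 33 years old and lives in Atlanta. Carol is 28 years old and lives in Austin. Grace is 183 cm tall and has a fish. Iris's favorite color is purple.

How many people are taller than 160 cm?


Taller than 160: 3

3


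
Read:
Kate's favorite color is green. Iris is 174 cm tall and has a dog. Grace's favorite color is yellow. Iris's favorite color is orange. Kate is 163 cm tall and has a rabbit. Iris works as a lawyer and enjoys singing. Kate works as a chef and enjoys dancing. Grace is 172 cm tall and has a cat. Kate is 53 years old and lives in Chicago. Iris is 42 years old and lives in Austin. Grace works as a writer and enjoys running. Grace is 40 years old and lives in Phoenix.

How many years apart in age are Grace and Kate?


40 vs 53, diff = 13

13


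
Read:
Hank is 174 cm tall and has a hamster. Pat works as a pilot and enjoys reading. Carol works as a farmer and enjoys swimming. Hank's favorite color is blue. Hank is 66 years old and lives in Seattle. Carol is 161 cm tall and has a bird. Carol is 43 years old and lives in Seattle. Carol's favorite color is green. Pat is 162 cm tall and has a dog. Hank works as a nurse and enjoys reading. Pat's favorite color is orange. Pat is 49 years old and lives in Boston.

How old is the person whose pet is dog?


Person with pet=dog is Pat, age 49

49


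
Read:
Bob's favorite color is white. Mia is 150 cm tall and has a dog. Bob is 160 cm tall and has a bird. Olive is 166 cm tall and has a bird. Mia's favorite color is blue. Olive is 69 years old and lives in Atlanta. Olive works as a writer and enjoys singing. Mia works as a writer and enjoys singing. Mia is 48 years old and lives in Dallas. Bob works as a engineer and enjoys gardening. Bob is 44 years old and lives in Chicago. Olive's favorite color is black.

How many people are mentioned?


People: Bob, Mia, Olive. Count = 3

3


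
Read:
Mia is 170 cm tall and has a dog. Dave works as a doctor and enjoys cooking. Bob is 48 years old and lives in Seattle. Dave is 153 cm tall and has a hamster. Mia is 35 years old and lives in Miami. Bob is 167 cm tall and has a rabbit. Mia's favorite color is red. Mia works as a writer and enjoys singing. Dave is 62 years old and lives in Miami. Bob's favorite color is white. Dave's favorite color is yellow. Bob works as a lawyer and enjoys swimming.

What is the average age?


Sum=145, n=3, avg=48.33

48.33


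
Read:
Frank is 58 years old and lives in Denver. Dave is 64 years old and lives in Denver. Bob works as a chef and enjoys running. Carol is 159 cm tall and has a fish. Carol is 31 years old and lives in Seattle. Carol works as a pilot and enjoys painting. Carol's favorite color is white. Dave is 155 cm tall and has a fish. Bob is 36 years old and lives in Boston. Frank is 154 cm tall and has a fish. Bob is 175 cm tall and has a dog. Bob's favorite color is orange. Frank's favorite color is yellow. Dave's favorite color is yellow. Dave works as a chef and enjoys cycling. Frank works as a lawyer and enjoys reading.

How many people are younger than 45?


Filter: 2

2


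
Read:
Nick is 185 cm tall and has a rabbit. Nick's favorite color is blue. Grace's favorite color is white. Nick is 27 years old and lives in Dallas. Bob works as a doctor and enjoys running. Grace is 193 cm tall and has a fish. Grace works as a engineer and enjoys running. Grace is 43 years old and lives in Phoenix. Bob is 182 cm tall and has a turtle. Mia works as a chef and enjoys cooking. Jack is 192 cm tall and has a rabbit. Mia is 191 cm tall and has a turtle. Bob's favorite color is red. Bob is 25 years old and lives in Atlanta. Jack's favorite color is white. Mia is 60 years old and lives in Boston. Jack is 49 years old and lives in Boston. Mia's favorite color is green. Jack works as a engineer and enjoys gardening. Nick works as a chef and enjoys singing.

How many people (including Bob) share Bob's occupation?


Bob is a doctor. Count = 1

1


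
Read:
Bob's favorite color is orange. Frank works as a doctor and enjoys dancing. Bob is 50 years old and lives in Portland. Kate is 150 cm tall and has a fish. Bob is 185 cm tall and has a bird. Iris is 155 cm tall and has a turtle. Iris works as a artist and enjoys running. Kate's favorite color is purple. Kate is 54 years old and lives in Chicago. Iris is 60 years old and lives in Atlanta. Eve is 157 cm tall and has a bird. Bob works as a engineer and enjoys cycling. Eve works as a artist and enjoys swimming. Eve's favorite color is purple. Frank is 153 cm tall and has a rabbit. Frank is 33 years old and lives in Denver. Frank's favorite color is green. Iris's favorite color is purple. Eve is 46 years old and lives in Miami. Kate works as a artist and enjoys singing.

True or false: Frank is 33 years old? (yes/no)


Frank is actually 33. yes

yes


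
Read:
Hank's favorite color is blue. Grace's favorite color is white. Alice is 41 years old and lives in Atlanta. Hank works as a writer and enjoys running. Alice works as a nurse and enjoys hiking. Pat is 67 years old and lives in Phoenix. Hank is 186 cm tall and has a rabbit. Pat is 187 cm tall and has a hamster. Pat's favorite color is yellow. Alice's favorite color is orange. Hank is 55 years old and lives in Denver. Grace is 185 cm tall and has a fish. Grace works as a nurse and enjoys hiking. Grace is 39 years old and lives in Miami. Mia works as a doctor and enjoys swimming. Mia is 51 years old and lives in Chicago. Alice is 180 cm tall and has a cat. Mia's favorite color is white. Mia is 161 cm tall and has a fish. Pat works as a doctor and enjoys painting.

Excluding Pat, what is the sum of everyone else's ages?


Sum (excluding Pat): 186

186


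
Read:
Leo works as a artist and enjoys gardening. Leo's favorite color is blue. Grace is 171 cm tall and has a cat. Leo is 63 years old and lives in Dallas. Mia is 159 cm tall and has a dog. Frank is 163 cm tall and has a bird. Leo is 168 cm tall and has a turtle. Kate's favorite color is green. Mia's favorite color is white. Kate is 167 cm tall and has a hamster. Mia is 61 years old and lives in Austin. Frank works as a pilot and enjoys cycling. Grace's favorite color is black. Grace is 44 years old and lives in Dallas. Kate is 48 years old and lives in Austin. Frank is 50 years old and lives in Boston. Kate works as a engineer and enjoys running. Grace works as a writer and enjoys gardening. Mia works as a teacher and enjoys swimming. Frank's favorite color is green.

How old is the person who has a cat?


Person with cat is Grace, age 44

44


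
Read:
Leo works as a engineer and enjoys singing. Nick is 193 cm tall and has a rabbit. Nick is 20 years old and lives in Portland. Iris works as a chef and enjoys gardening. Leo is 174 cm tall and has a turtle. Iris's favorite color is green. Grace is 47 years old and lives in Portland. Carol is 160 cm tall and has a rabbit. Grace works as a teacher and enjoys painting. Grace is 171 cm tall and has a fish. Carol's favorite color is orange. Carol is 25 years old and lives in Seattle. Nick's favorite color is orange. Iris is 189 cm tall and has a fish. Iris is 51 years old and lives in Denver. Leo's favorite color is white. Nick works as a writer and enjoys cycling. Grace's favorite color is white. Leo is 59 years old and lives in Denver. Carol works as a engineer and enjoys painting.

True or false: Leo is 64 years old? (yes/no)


Leo is actually 59. no

no


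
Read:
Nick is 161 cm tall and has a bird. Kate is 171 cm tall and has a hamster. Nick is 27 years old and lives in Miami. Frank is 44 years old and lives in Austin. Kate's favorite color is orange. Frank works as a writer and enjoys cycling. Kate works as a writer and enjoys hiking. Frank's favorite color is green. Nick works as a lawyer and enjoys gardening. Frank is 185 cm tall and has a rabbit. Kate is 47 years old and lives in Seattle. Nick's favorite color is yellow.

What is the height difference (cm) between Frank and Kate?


|185 - 171| = 14

14


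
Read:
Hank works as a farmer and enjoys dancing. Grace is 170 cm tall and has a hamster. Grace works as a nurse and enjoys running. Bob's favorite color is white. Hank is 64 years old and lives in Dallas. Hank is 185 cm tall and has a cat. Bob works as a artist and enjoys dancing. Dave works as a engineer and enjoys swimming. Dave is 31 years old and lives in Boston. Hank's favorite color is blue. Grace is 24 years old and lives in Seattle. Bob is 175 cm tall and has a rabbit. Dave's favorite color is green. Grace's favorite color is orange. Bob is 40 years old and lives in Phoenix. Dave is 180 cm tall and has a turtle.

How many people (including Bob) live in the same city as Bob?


Bob lives in Phoenix. Count = 1

1


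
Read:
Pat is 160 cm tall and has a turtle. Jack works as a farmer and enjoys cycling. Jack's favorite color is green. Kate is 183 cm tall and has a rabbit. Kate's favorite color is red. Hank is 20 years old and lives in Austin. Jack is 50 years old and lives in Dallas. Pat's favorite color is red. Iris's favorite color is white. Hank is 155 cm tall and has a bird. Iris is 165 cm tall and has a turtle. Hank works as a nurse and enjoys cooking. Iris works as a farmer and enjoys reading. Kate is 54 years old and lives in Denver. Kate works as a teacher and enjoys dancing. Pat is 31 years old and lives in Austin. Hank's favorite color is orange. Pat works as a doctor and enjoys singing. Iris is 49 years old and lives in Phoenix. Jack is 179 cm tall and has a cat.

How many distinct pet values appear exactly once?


Unique pet values: 3

3


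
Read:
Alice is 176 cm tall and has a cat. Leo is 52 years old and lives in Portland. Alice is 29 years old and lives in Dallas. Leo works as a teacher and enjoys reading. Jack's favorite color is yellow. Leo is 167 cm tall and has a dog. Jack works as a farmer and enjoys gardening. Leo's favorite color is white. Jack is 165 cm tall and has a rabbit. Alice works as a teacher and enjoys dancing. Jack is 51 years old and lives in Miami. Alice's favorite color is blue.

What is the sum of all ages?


52+51+29 = 132

132


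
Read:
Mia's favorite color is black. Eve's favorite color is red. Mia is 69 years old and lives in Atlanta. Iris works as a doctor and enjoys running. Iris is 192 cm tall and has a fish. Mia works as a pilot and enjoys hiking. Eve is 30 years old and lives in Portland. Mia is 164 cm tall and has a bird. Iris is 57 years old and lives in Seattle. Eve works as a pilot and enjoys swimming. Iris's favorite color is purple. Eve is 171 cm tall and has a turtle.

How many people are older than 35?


Filter: 2

2


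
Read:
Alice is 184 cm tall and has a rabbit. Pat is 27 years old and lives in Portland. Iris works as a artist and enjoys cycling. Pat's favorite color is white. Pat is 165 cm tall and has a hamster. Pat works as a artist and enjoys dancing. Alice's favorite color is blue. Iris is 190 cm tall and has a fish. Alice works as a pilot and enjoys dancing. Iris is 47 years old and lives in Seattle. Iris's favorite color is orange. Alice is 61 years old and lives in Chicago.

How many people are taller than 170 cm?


Taller than 170: 2

2


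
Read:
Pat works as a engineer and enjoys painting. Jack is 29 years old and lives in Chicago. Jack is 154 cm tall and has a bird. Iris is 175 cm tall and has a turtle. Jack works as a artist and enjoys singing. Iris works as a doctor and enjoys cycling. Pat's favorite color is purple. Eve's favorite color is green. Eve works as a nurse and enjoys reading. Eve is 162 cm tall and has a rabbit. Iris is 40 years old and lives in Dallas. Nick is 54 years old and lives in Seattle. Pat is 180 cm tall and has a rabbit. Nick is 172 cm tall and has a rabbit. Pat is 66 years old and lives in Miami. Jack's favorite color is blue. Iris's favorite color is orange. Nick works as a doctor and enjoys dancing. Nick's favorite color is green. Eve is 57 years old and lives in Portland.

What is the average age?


Sum=246, n=5, avg=49.2

49.2


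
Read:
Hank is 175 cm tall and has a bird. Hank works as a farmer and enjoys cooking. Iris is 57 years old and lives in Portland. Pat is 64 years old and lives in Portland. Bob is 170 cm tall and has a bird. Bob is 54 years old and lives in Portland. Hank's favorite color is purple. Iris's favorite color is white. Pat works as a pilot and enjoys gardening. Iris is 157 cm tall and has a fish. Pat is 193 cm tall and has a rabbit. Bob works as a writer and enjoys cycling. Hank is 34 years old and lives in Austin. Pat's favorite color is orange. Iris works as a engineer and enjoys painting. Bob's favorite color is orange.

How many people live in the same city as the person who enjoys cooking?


Person with hobby cooking is Hank, city Austin. Count = 1

1


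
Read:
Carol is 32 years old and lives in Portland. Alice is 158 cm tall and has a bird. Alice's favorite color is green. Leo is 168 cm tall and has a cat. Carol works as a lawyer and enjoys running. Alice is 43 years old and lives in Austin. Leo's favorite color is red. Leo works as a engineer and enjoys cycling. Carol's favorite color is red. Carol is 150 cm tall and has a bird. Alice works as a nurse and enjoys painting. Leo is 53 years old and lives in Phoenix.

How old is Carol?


Carol is 32 years old

32


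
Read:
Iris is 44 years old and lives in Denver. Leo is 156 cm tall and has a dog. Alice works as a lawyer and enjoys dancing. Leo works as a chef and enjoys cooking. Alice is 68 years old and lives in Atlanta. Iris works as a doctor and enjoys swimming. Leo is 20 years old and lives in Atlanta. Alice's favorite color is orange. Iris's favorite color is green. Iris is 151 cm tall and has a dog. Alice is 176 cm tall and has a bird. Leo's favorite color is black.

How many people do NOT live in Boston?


Not in Boston: 3

3


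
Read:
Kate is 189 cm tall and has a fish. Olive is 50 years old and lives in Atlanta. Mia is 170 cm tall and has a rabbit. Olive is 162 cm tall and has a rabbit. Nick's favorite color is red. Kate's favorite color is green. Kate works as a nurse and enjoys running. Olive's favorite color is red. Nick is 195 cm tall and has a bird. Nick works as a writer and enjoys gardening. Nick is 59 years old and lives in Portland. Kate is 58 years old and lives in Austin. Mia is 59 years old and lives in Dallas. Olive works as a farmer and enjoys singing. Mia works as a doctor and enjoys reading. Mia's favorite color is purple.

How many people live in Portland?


Count in Portland: 1

1


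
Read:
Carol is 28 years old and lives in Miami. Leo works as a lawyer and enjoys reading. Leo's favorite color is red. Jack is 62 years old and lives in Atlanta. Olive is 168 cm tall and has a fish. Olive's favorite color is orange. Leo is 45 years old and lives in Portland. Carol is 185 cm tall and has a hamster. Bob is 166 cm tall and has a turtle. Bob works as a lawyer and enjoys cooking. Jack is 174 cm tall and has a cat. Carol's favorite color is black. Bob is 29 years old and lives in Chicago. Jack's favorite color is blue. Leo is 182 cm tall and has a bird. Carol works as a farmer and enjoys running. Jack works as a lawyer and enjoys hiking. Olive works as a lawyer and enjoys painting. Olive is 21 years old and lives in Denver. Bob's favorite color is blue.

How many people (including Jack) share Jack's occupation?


Jack is a lawyer. Count = 4

4


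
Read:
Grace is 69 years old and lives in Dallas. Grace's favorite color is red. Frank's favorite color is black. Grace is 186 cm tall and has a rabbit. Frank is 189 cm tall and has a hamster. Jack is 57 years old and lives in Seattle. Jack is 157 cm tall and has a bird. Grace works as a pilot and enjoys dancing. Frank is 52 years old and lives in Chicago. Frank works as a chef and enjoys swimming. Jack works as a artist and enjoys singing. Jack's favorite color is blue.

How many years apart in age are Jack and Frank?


57 vs 52, diff = 5

5


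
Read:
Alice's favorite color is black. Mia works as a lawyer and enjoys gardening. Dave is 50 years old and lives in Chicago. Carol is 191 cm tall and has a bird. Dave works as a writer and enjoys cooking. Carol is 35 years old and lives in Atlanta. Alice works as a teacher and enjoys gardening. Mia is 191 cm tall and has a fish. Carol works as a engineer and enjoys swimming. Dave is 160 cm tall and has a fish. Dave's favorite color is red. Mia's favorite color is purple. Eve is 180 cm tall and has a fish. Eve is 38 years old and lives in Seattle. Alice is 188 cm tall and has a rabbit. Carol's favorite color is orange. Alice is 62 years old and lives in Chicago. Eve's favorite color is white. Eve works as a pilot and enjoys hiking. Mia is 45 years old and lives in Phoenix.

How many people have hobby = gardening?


Count: 2

2


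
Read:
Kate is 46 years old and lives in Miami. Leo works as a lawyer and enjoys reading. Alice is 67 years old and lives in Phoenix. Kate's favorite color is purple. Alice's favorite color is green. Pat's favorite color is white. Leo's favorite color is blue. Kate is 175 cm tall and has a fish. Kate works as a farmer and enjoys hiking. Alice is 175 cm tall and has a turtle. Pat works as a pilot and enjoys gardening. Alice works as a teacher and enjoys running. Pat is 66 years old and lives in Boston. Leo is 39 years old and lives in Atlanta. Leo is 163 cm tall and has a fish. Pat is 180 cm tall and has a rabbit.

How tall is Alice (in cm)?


Alice is 175 cm tall

175


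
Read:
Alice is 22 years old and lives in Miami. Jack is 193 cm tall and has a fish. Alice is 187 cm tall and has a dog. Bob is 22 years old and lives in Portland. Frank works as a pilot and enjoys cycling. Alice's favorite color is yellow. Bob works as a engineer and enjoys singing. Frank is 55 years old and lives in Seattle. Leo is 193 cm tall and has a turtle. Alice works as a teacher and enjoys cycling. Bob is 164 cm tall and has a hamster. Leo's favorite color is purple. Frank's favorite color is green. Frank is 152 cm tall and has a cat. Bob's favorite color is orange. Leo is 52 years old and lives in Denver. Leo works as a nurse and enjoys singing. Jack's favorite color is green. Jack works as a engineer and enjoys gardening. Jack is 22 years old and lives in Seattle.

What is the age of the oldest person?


Oldest: Frank at 55

55


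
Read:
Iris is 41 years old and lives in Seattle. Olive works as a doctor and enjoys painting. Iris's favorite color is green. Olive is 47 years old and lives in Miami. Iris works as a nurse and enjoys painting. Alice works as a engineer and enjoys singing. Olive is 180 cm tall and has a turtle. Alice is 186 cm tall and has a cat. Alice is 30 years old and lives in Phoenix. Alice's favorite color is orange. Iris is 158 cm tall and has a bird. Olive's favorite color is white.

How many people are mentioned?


People: Olive, Iris, Alice. Count = 3

3


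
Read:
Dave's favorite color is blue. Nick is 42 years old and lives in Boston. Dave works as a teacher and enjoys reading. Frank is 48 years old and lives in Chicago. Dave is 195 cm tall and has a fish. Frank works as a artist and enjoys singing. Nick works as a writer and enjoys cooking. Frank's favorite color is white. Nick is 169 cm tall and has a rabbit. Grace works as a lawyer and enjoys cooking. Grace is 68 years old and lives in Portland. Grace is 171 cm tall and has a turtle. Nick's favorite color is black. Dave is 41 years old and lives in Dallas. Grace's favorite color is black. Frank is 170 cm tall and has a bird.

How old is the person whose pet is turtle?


Person with pet=turtle is Grace, age 68

68


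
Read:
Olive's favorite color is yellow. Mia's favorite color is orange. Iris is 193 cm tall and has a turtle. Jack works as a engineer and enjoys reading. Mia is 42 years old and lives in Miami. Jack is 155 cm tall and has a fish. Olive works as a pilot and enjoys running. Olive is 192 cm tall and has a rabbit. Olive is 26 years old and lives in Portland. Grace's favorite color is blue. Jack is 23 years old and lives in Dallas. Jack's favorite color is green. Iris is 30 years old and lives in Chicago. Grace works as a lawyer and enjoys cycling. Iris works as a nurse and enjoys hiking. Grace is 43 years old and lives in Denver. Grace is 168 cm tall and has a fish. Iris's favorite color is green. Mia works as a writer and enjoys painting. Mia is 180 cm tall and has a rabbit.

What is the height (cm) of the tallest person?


Tallest: Iris at 193 cm

193


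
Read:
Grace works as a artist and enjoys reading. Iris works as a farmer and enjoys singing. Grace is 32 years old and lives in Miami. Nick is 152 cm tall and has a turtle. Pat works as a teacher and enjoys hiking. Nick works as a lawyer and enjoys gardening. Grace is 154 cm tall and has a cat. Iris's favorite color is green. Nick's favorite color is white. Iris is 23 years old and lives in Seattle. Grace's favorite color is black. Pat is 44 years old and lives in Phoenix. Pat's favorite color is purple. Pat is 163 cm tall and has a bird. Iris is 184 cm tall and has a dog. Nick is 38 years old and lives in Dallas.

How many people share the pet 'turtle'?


Count: 1

1


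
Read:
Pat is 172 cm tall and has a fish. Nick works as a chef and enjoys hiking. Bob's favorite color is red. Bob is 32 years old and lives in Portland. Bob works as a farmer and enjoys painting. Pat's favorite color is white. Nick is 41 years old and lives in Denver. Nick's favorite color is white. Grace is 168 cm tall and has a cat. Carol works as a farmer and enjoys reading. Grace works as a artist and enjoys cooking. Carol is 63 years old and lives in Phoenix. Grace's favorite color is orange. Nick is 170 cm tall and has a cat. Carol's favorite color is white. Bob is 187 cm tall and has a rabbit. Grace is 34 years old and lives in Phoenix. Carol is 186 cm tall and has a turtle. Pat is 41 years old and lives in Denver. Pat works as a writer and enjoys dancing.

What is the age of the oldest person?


Oldest: Carol at 63

63


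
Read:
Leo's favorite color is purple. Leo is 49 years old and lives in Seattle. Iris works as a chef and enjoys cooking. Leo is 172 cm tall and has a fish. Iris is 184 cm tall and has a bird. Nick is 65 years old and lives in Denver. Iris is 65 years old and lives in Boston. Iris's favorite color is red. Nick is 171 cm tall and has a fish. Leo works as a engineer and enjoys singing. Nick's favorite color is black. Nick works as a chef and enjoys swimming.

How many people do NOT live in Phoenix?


Not in Phoenix: 3

3


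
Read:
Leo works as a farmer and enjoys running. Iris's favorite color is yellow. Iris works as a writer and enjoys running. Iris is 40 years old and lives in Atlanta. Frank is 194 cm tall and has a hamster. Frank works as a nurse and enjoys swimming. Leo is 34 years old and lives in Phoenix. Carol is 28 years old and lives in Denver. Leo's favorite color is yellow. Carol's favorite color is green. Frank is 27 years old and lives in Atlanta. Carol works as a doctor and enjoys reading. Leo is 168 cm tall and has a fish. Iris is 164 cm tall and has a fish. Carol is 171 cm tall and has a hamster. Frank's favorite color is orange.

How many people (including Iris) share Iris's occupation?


Iris is a writer. Count = 1

1


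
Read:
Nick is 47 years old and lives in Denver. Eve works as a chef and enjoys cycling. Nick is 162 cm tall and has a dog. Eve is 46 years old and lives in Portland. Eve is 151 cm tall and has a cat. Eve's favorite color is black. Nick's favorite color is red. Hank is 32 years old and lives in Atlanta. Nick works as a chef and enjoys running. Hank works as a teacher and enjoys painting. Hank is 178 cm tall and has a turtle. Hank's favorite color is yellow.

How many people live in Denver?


Count in Denver: 1

1


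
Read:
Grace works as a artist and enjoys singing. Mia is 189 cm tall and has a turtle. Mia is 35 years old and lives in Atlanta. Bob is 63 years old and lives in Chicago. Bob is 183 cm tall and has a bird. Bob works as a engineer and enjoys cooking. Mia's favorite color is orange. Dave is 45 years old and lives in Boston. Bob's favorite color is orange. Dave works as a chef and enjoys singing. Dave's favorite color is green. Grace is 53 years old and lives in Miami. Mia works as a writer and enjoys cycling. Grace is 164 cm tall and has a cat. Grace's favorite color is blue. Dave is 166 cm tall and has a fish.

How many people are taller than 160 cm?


Taller than 160: 4

4


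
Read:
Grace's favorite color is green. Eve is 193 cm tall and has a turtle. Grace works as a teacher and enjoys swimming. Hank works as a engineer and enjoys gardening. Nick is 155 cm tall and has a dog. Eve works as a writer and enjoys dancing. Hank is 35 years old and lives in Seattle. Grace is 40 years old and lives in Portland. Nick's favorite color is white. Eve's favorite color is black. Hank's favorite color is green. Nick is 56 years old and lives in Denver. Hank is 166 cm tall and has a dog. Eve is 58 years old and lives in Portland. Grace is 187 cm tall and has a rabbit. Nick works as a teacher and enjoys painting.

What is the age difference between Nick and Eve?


|56 - 58| = 2

2


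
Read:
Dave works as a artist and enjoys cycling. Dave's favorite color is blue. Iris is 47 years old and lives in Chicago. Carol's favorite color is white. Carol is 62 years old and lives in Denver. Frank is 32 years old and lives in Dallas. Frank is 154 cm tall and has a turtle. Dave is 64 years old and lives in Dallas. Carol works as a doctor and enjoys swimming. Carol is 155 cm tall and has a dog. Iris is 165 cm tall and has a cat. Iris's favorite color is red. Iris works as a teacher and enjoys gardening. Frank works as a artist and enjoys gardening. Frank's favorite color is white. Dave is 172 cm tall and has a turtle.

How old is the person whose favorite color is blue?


Person with favorite color=blue is Dave, age 64

64


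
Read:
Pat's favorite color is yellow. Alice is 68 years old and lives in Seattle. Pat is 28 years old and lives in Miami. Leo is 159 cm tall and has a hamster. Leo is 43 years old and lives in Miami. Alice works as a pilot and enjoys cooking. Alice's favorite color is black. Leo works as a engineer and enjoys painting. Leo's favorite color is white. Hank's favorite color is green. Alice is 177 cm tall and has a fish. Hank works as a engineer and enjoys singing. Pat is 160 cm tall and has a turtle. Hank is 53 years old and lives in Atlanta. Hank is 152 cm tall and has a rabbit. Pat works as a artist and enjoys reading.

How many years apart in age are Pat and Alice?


28 vs 68, diff = 40

40


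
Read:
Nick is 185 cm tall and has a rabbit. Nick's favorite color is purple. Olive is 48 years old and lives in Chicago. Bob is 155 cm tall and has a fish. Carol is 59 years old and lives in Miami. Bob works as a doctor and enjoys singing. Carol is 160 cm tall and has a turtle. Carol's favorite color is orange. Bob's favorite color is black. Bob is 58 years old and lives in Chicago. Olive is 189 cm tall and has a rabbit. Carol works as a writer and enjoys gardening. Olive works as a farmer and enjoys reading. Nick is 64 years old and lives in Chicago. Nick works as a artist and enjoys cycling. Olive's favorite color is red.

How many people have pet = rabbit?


Count: 2

2


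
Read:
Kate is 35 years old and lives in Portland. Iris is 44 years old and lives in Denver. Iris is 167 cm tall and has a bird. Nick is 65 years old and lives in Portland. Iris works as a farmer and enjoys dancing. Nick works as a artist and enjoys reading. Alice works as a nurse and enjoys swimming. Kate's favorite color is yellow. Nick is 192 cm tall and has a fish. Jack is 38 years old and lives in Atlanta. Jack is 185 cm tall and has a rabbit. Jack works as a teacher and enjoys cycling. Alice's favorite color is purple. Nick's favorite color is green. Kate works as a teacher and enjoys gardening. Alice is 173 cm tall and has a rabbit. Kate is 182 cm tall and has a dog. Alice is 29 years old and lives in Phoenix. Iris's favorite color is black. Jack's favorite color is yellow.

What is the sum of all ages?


29+38+35+44+65 = 211

211


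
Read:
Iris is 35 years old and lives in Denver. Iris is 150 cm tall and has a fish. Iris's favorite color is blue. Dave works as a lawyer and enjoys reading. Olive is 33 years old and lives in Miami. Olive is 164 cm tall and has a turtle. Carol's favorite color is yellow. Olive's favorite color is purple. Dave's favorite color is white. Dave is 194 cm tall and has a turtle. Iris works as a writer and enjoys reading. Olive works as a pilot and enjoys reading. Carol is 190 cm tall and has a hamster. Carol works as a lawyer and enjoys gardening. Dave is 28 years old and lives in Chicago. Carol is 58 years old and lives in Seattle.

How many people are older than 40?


Filter: 1

1


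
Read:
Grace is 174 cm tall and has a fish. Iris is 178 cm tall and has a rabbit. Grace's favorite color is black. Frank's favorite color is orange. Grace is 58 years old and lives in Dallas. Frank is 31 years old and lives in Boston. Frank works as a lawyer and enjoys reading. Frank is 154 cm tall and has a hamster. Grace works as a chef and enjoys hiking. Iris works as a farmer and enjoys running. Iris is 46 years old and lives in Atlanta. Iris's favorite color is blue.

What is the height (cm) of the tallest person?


Tallest: Iris at 178 cm

178


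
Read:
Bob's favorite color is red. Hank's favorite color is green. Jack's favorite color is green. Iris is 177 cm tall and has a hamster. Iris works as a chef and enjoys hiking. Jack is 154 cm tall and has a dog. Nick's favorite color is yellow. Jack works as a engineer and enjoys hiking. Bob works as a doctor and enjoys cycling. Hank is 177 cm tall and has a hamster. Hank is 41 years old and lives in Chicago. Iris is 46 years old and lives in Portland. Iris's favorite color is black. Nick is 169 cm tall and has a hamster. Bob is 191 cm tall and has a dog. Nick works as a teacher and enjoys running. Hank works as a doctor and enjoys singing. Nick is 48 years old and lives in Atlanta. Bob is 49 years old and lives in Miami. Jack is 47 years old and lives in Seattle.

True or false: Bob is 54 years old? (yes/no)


Bob is actually 49. no

no


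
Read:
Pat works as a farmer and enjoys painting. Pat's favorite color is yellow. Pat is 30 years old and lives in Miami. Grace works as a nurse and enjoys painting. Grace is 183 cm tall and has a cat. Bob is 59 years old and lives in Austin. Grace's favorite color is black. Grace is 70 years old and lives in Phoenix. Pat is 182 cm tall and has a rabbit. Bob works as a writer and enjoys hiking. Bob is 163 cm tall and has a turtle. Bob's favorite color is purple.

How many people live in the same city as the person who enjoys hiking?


Person with hobby hiking is Bob, city Austin. Count = 1

1


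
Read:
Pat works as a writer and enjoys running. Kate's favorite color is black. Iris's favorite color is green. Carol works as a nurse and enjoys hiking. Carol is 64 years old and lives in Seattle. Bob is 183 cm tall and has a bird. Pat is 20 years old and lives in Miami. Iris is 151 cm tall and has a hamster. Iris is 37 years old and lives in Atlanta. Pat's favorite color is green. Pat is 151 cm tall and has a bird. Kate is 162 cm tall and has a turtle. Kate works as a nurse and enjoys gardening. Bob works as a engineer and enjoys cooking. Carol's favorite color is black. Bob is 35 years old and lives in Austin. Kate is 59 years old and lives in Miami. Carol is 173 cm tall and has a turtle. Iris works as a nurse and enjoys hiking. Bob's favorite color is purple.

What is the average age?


Sum=215, n=5, avg=43

43


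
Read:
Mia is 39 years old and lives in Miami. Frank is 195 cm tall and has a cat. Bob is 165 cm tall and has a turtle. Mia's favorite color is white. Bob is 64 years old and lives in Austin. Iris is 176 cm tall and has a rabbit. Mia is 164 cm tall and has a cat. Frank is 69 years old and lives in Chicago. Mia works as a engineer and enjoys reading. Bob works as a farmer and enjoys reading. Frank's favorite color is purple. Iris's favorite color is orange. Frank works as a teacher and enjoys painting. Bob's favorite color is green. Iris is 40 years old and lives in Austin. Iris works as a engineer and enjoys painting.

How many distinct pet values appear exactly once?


Unique pet values: 2

2


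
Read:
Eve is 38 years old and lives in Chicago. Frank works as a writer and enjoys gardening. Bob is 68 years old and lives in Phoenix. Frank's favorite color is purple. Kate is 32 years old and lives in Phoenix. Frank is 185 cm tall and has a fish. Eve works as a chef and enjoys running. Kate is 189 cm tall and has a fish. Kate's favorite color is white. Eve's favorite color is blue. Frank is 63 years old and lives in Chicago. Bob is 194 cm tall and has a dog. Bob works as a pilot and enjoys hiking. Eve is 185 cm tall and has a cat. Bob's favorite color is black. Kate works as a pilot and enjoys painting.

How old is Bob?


Bob is 68 years old

68


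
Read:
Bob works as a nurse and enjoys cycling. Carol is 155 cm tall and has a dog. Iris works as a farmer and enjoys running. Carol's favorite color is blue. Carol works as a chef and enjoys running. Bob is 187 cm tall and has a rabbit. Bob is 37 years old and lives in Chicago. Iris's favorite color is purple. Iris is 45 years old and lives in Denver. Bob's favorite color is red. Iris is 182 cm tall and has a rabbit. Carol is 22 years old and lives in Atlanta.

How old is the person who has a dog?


Person with dog is Carol, age 22

22


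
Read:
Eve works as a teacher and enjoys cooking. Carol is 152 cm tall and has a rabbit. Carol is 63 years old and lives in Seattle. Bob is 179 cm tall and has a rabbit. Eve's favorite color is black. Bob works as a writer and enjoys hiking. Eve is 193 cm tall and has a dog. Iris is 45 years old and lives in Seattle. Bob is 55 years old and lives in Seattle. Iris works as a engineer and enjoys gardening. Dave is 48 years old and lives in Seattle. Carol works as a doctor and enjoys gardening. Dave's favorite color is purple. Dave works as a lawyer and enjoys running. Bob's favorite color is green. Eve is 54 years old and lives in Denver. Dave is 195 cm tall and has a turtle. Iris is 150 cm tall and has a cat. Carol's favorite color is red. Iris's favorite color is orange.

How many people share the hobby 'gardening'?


Count: 2

2


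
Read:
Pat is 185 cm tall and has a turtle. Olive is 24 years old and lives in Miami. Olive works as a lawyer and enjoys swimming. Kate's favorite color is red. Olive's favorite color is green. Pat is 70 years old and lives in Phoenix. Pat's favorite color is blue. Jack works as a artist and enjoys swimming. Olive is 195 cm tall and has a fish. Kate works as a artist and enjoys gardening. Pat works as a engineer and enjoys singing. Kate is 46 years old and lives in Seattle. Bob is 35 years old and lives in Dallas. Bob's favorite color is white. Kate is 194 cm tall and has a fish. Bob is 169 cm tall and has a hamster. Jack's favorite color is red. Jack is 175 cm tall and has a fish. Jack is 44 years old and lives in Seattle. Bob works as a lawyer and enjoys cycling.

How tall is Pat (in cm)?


Pat is 185 cm tall

185


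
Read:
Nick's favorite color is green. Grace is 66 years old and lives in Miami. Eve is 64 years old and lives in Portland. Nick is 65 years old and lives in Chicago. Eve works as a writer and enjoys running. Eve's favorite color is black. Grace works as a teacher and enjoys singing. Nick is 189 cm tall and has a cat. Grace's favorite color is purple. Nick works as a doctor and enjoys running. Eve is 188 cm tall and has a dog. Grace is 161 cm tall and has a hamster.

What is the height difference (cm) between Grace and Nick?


|161 - 189| = 28

28


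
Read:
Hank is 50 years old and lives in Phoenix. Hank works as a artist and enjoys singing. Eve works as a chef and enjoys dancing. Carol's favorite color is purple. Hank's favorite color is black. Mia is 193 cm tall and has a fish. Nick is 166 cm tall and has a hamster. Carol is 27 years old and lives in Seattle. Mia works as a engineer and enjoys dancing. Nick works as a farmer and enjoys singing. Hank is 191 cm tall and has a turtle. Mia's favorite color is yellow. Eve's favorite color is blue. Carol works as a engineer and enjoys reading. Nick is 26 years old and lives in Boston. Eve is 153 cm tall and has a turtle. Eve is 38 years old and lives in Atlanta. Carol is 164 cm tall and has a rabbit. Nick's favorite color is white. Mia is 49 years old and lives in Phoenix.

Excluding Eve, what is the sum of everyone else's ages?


Sum (excluding Eve): 152

152


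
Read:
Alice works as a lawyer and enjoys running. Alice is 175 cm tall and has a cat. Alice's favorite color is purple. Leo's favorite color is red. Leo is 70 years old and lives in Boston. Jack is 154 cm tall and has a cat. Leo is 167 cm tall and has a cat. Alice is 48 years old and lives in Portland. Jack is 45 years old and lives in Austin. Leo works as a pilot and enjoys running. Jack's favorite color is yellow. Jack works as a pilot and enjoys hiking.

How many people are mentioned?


People: Jack, Alice, Leo. Count = 3

3


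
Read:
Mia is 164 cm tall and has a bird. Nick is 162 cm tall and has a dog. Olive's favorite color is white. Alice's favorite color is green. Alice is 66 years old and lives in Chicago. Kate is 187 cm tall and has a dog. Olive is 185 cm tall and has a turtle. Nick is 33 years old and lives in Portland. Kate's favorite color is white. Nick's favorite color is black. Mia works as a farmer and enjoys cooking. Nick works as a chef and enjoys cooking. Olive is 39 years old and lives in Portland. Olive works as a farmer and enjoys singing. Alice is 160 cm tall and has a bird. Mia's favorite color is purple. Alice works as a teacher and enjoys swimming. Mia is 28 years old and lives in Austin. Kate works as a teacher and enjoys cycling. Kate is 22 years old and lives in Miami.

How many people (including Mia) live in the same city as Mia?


Mia lives in Austin. Count = 1

1


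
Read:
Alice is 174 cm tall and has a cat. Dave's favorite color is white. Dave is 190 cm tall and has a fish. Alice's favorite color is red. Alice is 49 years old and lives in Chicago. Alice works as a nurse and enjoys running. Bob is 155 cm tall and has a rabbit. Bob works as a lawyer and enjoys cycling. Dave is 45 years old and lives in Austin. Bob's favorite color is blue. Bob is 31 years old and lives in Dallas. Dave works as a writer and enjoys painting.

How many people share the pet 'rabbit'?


Count: 1

1


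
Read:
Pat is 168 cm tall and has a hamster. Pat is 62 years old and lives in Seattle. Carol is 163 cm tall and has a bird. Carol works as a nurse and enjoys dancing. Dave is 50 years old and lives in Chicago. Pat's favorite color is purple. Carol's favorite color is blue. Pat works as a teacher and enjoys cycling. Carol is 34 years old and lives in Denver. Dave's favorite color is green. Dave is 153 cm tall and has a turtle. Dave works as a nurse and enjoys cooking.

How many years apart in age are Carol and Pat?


34 vs 62, diff = 28

28


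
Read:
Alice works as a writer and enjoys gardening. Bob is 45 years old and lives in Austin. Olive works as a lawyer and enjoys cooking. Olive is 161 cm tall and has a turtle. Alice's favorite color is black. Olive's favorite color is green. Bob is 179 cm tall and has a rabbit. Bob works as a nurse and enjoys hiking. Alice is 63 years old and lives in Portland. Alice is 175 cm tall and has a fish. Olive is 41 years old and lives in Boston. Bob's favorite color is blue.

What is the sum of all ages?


63+41+45 = 149

149
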